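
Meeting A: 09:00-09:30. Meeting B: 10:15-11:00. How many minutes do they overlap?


Meeting A: 540-570 (in minutes from midnight)
Meeting B: 615-660
Overlap start = max(540, 615) = 615
Overlap end = min(570, 660) = 570
Overlap = max(0, 570 - 615) = 0 min

0 minutes


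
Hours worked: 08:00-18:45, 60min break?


Total time = (18×60+45) - (8×60+0)
= 1125 - 480 = 645 min
Minus break: 645 - 60 = 585 min
= 9h 45m

9h 45m (585 minutes)


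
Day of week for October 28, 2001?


Zeller's congruence:
q=28, m=10, k=1, j=20
h = (28 + ⌊13×11/5⌋ + 1 + ⌊1/4⌋ + ⌊20/4⌋ - 2×20) mod 7
= (28 + 28 + 1 + 0 + 5 - 40) mod 7
= 22 mod 7 = 1
h=1 → Sunday

Sunday


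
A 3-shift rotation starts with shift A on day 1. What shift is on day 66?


Shifts: A, B, C
Start: A (index 0)
Day 66: (0 + 66 - 1) mod 3
= 65 mod 3
= 2
Index 2 → shift C

Shift C


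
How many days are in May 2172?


Month: May (month 5)
May has 31 days

31 days


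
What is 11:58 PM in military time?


23:58

Input: 11:58 PM
PM: 11 + 12 = 23


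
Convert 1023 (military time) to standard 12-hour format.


Hour: 10
10 < 12 → AM

10:23 AM


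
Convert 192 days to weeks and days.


Weeks: 192 ÷ 7 = 27 remainder 3

27 weeks 3 days


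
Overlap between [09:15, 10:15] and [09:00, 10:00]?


Meeting A: 555-615 (in minutes from midnight)
Meeting B: 540-600
Overlap start = max(555, 540) = 555
Overlap end = min(615, 600) = 600
Overlap = max(0, 600 - 555) = 45 min

45 minutes


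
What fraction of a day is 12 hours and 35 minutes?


0.5243 (52.43%)

Total minutes: 12×60 + 35 = 755
Day = 24×60 = 1440 minutes
Fraction = 755/1440 ≈ 0.5243
As a percentage: 755/1440 × 100 ≈ 52.43%


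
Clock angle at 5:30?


Hour hand = 5×30 + 30×0.5 = 165.0°
Minute hand = 30×6 = 180°
Difference = |165.0 - 180| = 15.0°

15.0°


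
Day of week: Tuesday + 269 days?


Friday

Start: Tuesday (index 1)
(1 + 269) mod 7
= 270 mod 7
= 4
Index 4 → Friday


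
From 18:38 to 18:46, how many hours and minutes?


End time in minutes: 18×60 + 46 = 1126
Start time in minutes: 18×60 + 38 = 1118
Difference = 1126 - 1118 = 8 minutes
= 0 hours 8 minutes

0h 8m


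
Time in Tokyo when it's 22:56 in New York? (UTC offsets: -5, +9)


Time difference = UTC+9 - UTC-5 = +14 hours
New hour = (22 + 14) mod 24
= 36 mod 24 = 12
Minutes unchanged → 12:56; 36 ≥ 24 → next day

12:56 (next day)


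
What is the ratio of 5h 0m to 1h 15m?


4:1 (4.00)

Duration 1: 300 minutes
Duration 2: 75 minutes
Ratio = 300:75
GCD = 75
Simplified = 4:1
As a decimal: 4/1 = 4.00


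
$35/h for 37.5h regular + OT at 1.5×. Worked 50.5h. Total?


Regular: 37.5h × $35 = $1312.50
Overtime: 50.5 - 37.5 = 13.0h
OT pay: 13.0h × $35 × 1.5 = $682.50
Total = $1312.50 + $682.50 = $1995.00

$1995.00


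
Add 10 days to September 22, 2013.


October 2, 2013

Start: September 22, 2013
Add 10 days
September 22 → October 1: 30 - 22 + 1 = 9 days (10 - 9 = 1 left)
October 1 + 1 = October 2, 2013


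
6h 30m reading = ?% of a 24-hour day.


Time: 390 minutes
Day: 1440 minutes
Percentage = (390/1440) × 100 ≈ 27.1%

27.1%


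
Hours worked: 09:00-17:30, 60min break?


7h 30m (450 minutes)

Total time = (17×60+30) - (9×60+0)
= 1050 - 540 = 510 min
Minus break: 510 - 60 = 450 min
= 7h 30m


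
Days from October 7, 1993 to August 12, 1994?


309 days

From October 7, 1993 to August 12, 1994
Rest of October 1993: 31 - 7 = 24
Full months: November 30, December 31, January 31, February 1994 28, March 31, April 30, May 31, June 30, July 31
Days into August 1994: 12
Total = 24 + 30 + 31 + 31 + 28 + 31 + 30 + 31 + 30 + 31 + 12 = 309 days


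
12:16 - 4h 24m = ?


07:52

Start: 736 minutes from midnight
Subtract: 264 minutes
Remaining: 736 - 264 = 472
Hours: 7, Minutes: 52


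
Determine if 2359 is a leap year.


No

Rules: divisible by 4 AND (not by 100 OR by 400)
2359 ÷ 4 = 589 remainder 3 → not divisible by 4
Not divisible by 4 → not a leap year


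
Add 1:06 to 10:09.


11:15

Start: 609 minutes from midnight
Add: 66 minutes
Total: 675 minutes
Hours: 675 ÷ 60 = 11 remainder 15


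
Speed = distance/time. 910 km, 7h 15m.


Distance: 910 km
Time: 7h 15m = 435 min = 435/60 = 29/4 hours
Speed = 910 ÷ (29/4) = 910 × 4 / 29 = 3640/29 ≈ 125.5 km/h

125.5 km/h


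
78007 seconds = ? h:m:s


21h 40m 7s

Hours: 78007 ÷ 3600 = 21 remainder 2407
Minutes: 2407 ÷ 60 = 40 remainder 7
Seconds: 7


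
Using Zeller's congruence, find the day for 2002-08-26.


Zeller's congruence:
q=26, m=8, k=2, j=20
h = (26 + ⌊13×9/5⌋ + 2 + ⌊2/4⌋ + ⌊20/4⌋ - 2×20) mod 7
= (26 + 23 + 2 + 0 + 5 - 40) mod 7
= 16 mod 7 = 2
h=2 → Monday

Monday


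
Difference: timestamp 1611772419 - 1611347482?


Difference = 1611772419 - 1611347482 = 424937 seconds
In hours: 424937 / 3600 ≈ 118.0
In days: 424937 / 86400 ≈ 4.92

424937 seconds (118.0 hours / 4.92 days)


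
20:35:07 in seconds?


Hours: 20 × 3600 = 72000
Minutes: 35 × 60 = 2100
Seconds: 7
Total = 72000 + 2100 + 7 = 74107

74107 seconds


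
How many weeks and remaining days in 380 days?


Weeks: 380 ÷ 7 = 54 remainder 2

54 weeks 2 days


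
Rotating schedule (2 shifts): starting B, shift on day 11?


Shift B

Shifts: A, B
Start: B (index 1)
Day 11: (1 + 11 - 1) mod 2
= 11 mod 2
= 1
Index 1 → shift B


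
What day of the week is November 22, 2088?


Monday

Zeller's congruence:
q=22, m=11, k=88, j=20
h = (22 + ⌊13×12/5⌋ + 88 + ⌊88/4⌋ + ⌊20/4⌋ - 2×20) mod 7
= (22 + 31 + 88 + 22 + 5 - 40) mod 7
= 128 mod 7 = 2
h=2 → Monday


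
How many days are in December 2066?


31 days

Month: December (month 12)
December has 31 days


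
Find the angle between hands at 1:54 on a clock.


93.0°

Hour hand = 1×30 + 54×0.5 = 57.0°
Minute hand = 54×6 = 324°
Difference = |57.0 - 324| = 267.0°
Since > 180°: 360 - 267.0 = 93.0°


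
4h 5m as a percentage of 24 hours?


0.1701 (17.01%)

Total minutes: 4×60 + 5 = 245
Day = 24×60 = 1440 minutes
Fraction = 245/1440 ≈ 0.1701
As a percentage: 245/1440 × 100 ≈ 17.01%


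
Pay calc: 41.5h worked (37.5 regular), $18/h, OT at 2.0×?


$819.00

Regular: 37.5h × $18 = $675.00
Overtime: 41.5 - 37.5 = 4.0h
OT pay: 4.0h × $18 × 2.0 = $144.00
Total = $675.00 + $144.00 = $819.00


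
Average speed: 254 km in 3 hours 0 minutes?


84.7 km/h

Distance: 254 km
Time: 3 hours
Speed = 254 / 3 ≈ 84.7 km/h


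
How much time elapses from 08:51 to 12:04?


End time in minutes: 12×60 + 4 = 724
Start time in minutes: 8×60 + 51 = 531
Difference = 724 - 531 = 193 minutes
= 3 hours 13 minutes

3h 13m


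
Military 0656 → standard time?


Hour: 6
6 < 12 → AM

6:56 AM


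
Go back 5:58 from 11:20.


Start: 680 minutes from midnight
Subtract: 358 minutes
Remaining: 680 - 358 = 322
Hours: 5, Minutes: 22

05:22


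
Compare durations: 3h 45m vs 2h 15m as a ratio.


Duration 1: 225 minutes
Duration 2: 135 minutes
Ratio = 225:135
GCD = 45
Simplified = 5:3
As a decimal: 5/3 ≈ 1.67

5:3 (1.67)


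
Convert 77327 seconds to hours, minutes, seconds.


Hours: 77327 ÷ 3600 = 21 remainder 1727
Minutes: 1727 ÷ 60 = 28 remainder 47
Seconds: 47

21h 28m 47s


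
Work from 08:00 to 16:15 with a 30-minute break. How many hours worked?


Total time = (16×60+15) - (8×60+0)
= 975 - 480 = 495 min
Minus break: 495 - 30 = 465 min
= 7h 45m

7h 45m (465 minutes)


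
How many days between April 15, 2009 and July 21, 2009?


97 days

From April 15, 2009 to July 21, 2009
Rest of April 2009: 30 - 15 = 15
Full months: May 31, June 30
Days into July 2009: 21
Total = 15 + 31 + 30 + 21 = 97 days


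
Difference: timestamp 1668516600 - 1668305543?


211057 seconds (58.6 hours / 2.44 days)

Difference = 1668516600 - 1668305543 = 211057 seconds
In hours: 211057 / 3600 ≈ 58.6
In days: 211057 / 86400 ≈ 2.44


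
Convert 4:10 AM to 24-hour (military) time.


04:10

Input: 4:10 AM
AM hour stays: 4


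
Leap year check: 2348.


Rules: divisible by 4 AND (not by 100 OR by 400)
2348 ÷ 4 = 587 exactly → divisible by 4
2348 ÷ 100 = 23 remainder 48 → not divisible by 100
Divisible by 4 but not by 100 → leap year

Yes


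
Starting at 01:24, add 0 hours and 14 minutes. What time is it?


01:38

Start: 84 minutes from midnight
Add: 14 minutes
Total: 98 minutes
Hours: 98 ÷ 60 = 1 remainder 38


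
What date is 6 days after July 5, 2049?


Start: July 5, 2049
Add 6 days
July 5 + 6 = July 11, 2049

July 11, 2049


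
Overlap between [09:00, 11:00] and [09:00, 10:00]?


Meeting A: 540-660 (in minutes from midnight)
Meeting B: 540-600
Overlap start = max(540, 540) = 540
Overlap end = min(660, 600) = 600
Overlap = max(0, 600 - 540) = 60 min

60 minutes


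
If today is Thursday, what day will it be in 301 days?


Start: Thursday (index 3)
(3 + 301) mod 7
= 304 mod 7
= 3
Index 3 → Thursday

Thursday


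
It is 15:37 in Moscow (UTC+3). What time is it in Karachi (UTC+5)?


Time difference = UTC+5 - UTC+3 = +2 hours
New hour = (15 + 2) mod 24
= 17 mod 24 = 17
Minutes unchanged → 17:37

17:37


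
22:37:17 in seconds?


Hours: 22 × 3600 = 79200
Minutes: 37 × 60 = 2220
Seconds: 17
Total = 79200 + 2220 + 17 = 81437

81437 seconds


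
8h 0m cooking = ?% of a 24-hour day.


33.3%

Time: 480 minutes
Day: 1440 minutes
Percentage = (480/1440) × 100 ≈ 33.3%


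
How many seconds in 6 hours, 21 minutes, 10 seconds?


22870 seconds

Hours: 6 × 3600 = 21600
Minutes: 21 × 60 = 1260
Seconds: 10
Total = 21600 + 1260 + 10 = 22870


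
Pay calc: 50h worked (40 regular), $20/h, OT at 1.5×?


Regular: 40h × $20 = $800.00
Overtime: 50 - 40 = 10h
OT pay: 10h × $20 × 1.5 = $300.00
Total = $800.00 + $300.00 = $1100.00

$1100.00


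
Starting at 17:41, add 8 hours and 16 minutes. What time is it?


Start: 1061 minutes from midnight
Add: 496 minutes
Total: 1557 minutes
Hours: 1557 ÷ 60 = 25 remainder 57
25 ≥ 24 → 25 - 24 = 1 (next day)

01:57 (next day)


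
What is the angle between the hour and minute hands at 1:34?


Hour hand = 1×30 + 34×0.5 = 47.0°
Minute hand = 34×6 = 204°
Difference = |47.0 - 204| = 157.0°

157.0°


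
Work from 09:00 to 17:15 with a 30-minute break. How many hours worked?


7h 45m (465 minutes)

Total time = (17×60+15) - (9×60+0)
= 1035 - 540 = 495 min
Minus break: 495 - 30 = 465 min
= 7h 45m


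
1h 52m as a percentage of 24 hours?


Total minutes: 1×60 + 52 = 112
Day = 24×60 = 1440 minutes
Fraction = 112/1440 ≈ 0.0778
As a percentage: 112/1440 × 100 ≈ 7.78%

0.0778 (7.78%)


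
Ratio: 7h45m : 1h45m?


Duration 1: 465 minutes
Duration 2: 105 minutes
Ratio = 465:105
GCD = 15
Simplified = 31:7
As a decimal: 31/7 ≈ 4.43

31:7 (4.43)


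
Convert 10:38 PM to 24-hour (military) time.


Input: 10:38 PM
PM: 10 + 12 = 22

22:38


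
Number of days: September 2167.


Month: September (month 9)
September has 30 days

30 days


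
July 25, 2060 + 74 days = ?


Start: July 25, 2060
Add 74 days
July 25 → August 1: 31 - 25 + 1 = 7 days (74 - 7 = 67 left)
August 1 → September 1: 31 - 1 + 1 = 31 days (67 - 31 = 36 left)
September 1 → October 1: 30 - 1 + 1 = 30 days (36 - 30 = 6 left)
October 1 + 6 = October 7, 2060

October 7, 2060


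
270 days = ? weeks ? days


Weeks: 270 ÷ 7 = 38 remainder 4

38 weeks 4 days


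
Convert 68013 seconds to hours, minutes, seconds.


18h 53m 33s

Hours: 68013 ÷ 3600 = 18 remainder 3213
Minutes: 3213 ÷ 60 = 53 remainder 33
Seconds: 33


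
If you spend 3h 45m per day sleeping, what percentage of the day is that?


Time: 225 minutes
Day: 1440 minutes
Percentage = (225/1440) × 100 ≈ 15.6%

15.6%


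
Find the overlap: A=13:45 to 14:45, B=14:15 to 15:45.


30 minutes

Meeting A: 825-885 (in minutes from midnight)
Meeting B: 855-945
Overlap start = max(825, 855) = 855
Overlap end = min(885, 945) = 885
Overlap = max(0, 885 - 855) = 30 min


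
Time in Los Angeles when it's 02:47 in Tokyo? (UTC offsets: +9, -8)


09:47 (previous day)

Time difference = UTC-8 - UTC+9 = -17 hours
New hour = (2 -17) mod 24
= -15 mod 24 = 9
Minutes unchanged → 09:47; -15 < 0 → previous day


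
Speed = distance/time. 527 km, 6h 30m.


81.1 km/h

Distance: 527 km
Time: 6h 30m = 390 min = 390/60 = 13/2 hours
Speed = 527 ÷ (13/2) = 527 × 2 / 13 = 1054/13 ≈ 81.1 km/h


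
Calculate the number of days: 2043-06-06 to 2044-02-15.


From June 6, 2043 to February 15, 2044
Rest of June 2043: 30 - 6 = 24
Full months: July 31, August 31, September 30, October 31, November 30, December 31, January 31
Days into February 2044: 15
Total = 24 + 31 + 31 + 30 + 31 + 30 + 31 + 31 + 15 = 254 days

254 days


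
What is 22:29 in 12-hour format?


10:29 PM

Hour: 22
22 - 12 = 10 → PM


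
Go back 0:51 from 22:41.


21:50

Start: 1361 minutes from midnight
Subtract: 51 minutes
Remaining: 1361 - 51 = 1310
Hours: 21, Minutes: 50


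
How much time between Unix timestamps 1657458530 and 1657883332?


Difference = 1657883332 - 1657458530 = 424802 seconds
In hours: 424802 / 3600 ≈ 118.0
In days: 424802 / 86400 ≈ 4.92

424802 seconds (118.0 hours / 4.92 days)


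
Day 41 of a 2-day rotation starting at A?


Shift A

Shifts: A, B
Start: A (index 0)
Day 41: (0 + 41 - 1) mod 2
= 40 mod 2
= 0
Index 0 → shift A


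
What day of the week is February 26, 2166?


Wednesday

Zeller's congruence:
q=26, m=14, k=65, j=21
h = (26 + ⌊13×15/5⌋ + 65 + ⌊65/4⌋ + ⌊21/4⌋ - 2×21) mod 7
= (26 + 39 + 65 + 16 + 5 - 42) mod 7
= 109 mod 7 = 4
h=4 → Wednesday


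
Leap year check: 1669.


Rules: divisible by 4 AND (not by 100 OR by 400)
1669 ÷ 4 = 417 remainder 1 → not divisible by 4
Not divisible by 4 → not a leap year

No


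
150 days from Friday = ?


Monday

Start: Friday (index 4)
(4 + 150) mod 7
= 154 mod 7
= 0
Index 0 → Monday


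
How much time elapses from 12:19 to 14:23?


End time in minutes: 14×60 + 23 = 863
Start time in minutes: 12×60 + 19 = 739
Difference = 863 - 739 = 124 minutes
= 2 hours 4 minutes

2h 4m


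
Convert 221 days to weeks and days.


31 weeks 4 days

Weeks: 221 ÷ 7 = 31 remainder 4


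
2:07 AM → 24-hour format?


02:07

Input: 2:07 AM
AM hour stays: 2


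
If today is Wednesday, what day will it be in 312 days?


Start: Wednesday (index 2)
(2 + 312) mod 7
= 314 mod 7
= 6
Index 6 → Sunday

Sunday


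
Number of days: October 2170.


31 days

Month: October (month 10)
October has 31 days


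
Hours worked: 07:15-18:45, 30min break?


Total time = (18×60+45) - (7×60+15)
= 1125 - 435 = 690 min
Minus break: 690 - 30 = 660 min
= 11h 0m

11h 0m (660 minutes)


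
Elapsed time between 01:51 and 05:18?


End time in minutes: 5×60 + 18 = 318
Start time in minutes: 1×60 + 51 = 111
Difference = 318 - 111 = 207 minutes
= 3 hours 27 minutes

3h 27m


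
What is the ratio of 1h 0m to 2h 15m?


4:9 (0.44)

Duration 1: 60 minutes
Duration 2: 135 minutes
Ratio = 60:135
GCD = 15
Simplified = 4:9
As a decimal: 4/9 ≈ 0.44


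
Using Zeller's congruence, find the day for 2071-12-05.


Zeller's congruence:
q=5, m=12, k=71, j=20
h = (5 + ⌊13×13/5⌋ + 71 + ⌊71/4⌋ + ⌊20/4⌋ - 2×20) mod 7
= (5 + 33 + 71 + 17 + 5 - 40) mod 7
= 91 mod 7 = 0
h=0 → Saturday

Saturday


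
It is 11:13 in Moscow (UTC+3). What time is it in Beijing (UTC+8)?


16:13

Time difference = UTC+8 - UTC+3 = +5 hours
New hour = (11 + 5) mod 24
= 16 mod 24 = 16
Minutes unchanged → 16:13


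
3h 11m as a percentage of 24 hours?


0.1326 (13.26%)

Total minutes: 3×60 + 11 = 191
Day = 24×60 = 1440 minutes
Fraction = 191/1440 ≈ 0.1326
As a percentage: 191/1440 × 100 ≈ 13.26%


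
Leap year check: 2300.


No

Rules: divisible by 4 AND (not by 100 OR by 400)
2300 ÷ 4 = 575 exactly → divisible by 4
2300 ÷ 100 = 23 exactly → divisible by 100
2300 ÷ 400 = 5 remainder 300 → not divisible by 400
Divisible by 100 but not by 400 → not a leap year


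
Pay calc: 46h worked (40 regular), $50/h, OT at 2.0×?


Regular: 40h × $50 = $2000.00
Overtime: 46 - 40 = 6h
OT pay: 6h × $50 × 2.0 = $600.00
Total = $2000.00 + $600.00 = $2600.00

$2600.00


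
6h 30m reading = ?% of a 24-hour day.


27.1%

Time: 390 minutes
Day: 1440 minutes
Percentage = (390/1440) × 100 ≈ 27.1%


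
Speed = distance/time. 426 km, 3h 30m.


121.7 km/h

Distance: 426 km
Time: 3h 30m = 210 min = 210/60 = 7/2 hours
Speed = 426 ÷ (7/2) = 426 × 2 / 7 = 852/7 ≈ 121.7 km/h


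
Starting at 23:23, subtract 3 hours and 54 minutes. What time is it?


Start: 1403 minutes from midnight
Subtract: 234 minutes
Remaining: 1403 - 234 = 1169
Hours: 19, Minutes: 29

19:29


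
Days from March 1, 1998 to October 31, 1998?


From March 1, 1998 to October 31, 1998
Rest of March 1998: 31 - 1 = 30
Full months: April 30, May 31, June 30, July 31, August 31, September 30
Days into October 1998: 31
Total = 30 + 30 + 31 + 30 + 31 + 31 + 30 + 31 = 244 days

244 days


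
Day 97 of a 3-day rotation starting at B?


Shifts: A, B, C
Start: B (index 1)
Day 97: (1 + 97 - 1) mod 3
= 97 mod 3
= 1
Index 1 → shift B

Shift B


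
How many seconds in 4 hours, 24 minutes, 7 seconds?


Hours: 4 × 3600 = 14400
Minutes: 24 × 60 = 1440
Seconds: 7
Total = 14400 + 1440 + 7 = 15847

15847 seconds


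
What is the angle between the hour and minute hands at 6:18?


Hour hand = 6×30 + 18×0.5 = 189.0°
Minute hand = 18×6 = 108°
Difference = |189.0 - 108| = 81.0°

81.0°


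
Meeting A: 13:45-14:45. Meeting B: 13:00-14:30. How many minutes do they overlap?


45 minutes

Meeting A: 825-885 (in minutes from midnight)
Meeting B: 780-870
Overlap start = max(825, 780) = 825
Overlap end = min(885, 870) = 870
Overlap = max(0, 870 - 825) = 45 min


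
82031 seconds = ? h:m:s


Hours: 82031 ÷ 3600 = 22 remainder 2831
Minutes: 2831 ÷ 60 = 47 remainder 11
Seconds: 11

22h 47m 11s


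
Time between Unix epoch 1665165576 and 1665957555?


Difference = 1665957555 - 1665165576 = 791979 seconds
In hours: 791979 / 3600 ≈ 220.0
In days: 791979 / 86400 ≈ 9.17

791979 seconds (220.0 hours / 9.17 days)


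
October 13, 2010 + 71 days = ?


December 23, 2010

Start: October 13, 2010
Add 71 days
October 13 → November 1: 31 - 13 + 1 = 19 days (71 - 19 = 52 left)
November 1 → December 1: 30 - 1 + 1 = 30 days (52 - 30 = 22 left)
December 1 + 22 = December 23, 2010


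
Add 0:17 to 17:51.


18:08

Start: 1071 minutes from midnight
Add: 17 minutes
Total: 1088 minutes
Hours: 1088 ÷ 60 = 18 remainder 8


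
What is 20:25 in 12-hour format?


8:25 PM

Hour: 20
20 - 12 = 8 → PM


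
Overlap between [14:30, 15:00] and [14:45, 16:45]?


Meeting A: 870-900 (in minutes from midnight)
Meeting B: 885-1005
Overlap start = max(870, 885) = 885
Overlap end = min(900, 1005) = 900
Overlap = max(0, 900 - 885) = 15 min

15 minutes


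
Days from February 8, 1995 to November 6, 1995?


271 days

From February 8, 1995 to November 6, 1995
Rest of February 1995: 28 - 8 = 20
Full months: March 31, April 30, May 31, June 30, July 31, August 31, September 30, October 31
Days into November 1995: 6
Total = 20 + 31 + 30 + 31 + 30 + 31 + 31 + 30 + 31 + 6 = 271 days


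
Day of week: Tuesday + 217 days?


Tuesday

Start: Tuesday (index 1)
(1 + 217) mod 7
= 218 mod 7
= 1
Index 1 → Tuesday


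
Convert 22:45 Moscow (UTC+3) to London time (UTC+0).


19:45

Time difference = UTC+0 - UTC+3 = -3 hours
New hour = (22 -3) mod 24
= 19 mod 24 = 19
Minutes unchanged → 19:45


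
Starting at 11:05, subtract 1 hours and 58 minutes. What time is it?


09:07

Start: 665 minutes from midnight
Subtract: 118 minutes
Remaining: 665 - 118 = 547
Hours: 9, Minutes: 7


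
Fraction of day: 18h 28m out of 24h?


Total minutes: 18×60 + 28 = 1108
Day = 24×60 = 1440 minutes
Fraction = 1108/1440 ≈ 0.7694
As a percentage: 1108/1440 × 100 ≈ 76.94%

0.7694 (76.94%)


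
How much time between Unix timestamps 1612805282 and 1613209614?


404332 seconds (112.3 hours / 4.68 days)

Difference = 1613209614 - 1612805282 = 404332 seconds
In hours: 404332 / 3600 ≈ 112.3
In days: 404332 / 86400 ≈ 4.68


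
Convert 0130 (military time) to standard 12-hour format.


Hour: 1
1 < 12 → AM

1:30 AM


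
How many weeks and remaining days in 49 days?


Weeks: 49 ÷ 7 = 7 remainder 0

7 weeks 0 days


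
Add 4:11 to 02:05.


Start: 125 minutes from midnight
Add: 251 minutes
Total: 376 minutes
Hours: 376 ÷ 60 = 6 remainder 16

06:16


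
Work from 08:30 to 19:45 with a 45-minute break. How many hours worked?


10h 30m (630 minutes)

Total time = (19×60+45) - (8×60+30)
= 1185 - 510 = 675 min
Minus break: 675 - 45 = 630 min
= 10h 30m


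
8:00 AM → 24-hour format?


08:00

Input: 8:00 AM
AM hour stays: 8


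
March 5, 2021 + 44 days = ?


April 18, 2021

Start: March 5, 2021
Add 44 days
March 5 → April 1: 31 - 5 + 1 = 27 days (44 - 27 = 17 left)
April 1 + 17 = April 18, 2021


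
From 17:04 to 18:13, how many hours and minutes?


End time in minutes: 18×60 + 13 = 1093
Start time in minutes: 17×60 + 4 = 1024
Difference = 1093 - 1024 = 69 minutes
= 1 hours 9 minutes

1h 9m


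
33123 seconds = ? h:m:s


9h 12m 3s

Hours: 33123 ÷ 3600 = 9 remainder 723
Minutes: 723 ÷ 60 = 12 remainder 3
Seconds: 3


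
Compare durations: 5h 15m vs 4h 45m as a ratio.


21:19 (1.11)

Duration 1: 315 minutes
Duration 2: 285 minutes
Ratio = 315:285
GCD = 15
Simplified = 21:19
As a decimal: 21/19 ≈ 1.11


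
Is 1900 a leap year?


No

Rules: divisible by 4 AND (not by 100 OR by 400)
1900 ÷ 4 = 475 exactly → divisible by 4
1900 ÷ 100 = 19 exactly → divisible by 100
1900 ÷ 400 = 4 remainder 300 → not divisible by 400
Divisible by 100 but not by 400 → not a leap year


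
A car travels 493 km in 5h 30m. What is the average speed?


Distance: 493 km
Time: 5h 30m = 330 min = 330/60 = 11/2 hours
Speed = 493 ÷ (11/2) = 493 × 2 / 11 = 986/11 ≈ 89.6 km/h

89.6 km/h


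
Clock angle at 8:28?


Hour hand = 8×30 + 28×0.5 = 254.0°
Minute hand = 28×6 = 168°
Difference = |254.0 - 168| = 86.0°

86.0°


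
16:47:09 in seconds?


Hours: 16 × 3600 = 57600
Minutes: 47 × 60 = 2820
Seconds: 9
Total = 57600 + 2820 + 9 = 60429

60429 seconds


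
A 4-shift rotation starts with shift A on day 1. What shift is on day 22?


Shifts: A, B, C, D
Start: A (index 0)
Day 22: (0 + 22 - 1) mod 4
= 21 mod 4
= 1
Index 1 → shift B

Shift B


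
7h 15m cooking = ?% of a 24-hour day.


30.2%

Time: 435 minutes
Day: 1440 minutes
Percentage = (435/1440) × 100 ≈ 30.2%


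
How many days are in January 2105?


Month: January (month 1)
January has 31 days

31 days


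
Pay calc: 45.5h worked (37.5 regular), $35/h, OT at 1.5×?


Regular: 37.5h × $35 = $1312.50
Overtime: 45.5 - 37.5 = 8.0h
OT pay: 8.0h × $35 × 1.5 = $420.00
Total = $1312.50 + $420.00 = $1732.50

$1732.50


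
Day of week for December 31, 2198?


Monday

Zeller's congruence:
q=31, m=12, k=98, j=21
h = (31 + ⌊13×13/5⌋ + 98 + ⌊98/4⌋ + ⌊21/4⌋ - 2×21) mod 7
= (31 + 33 + 98 + 24 + 5 - 42) mod 7
= 149 mod 7 = 2
h=2 → Monday


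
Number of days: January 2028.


Month: January (month 1)
January has 31 days

31 days


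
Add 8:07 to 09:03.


Start: 543 minutes from midnight
Add: 487 minutes
Total: 1030 minutes
Hours: 1030 ÷ 60 = 17 remainder 10

17:10


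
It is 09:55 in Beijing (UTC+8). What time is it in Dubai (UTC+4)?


Time difference = UTC+4 - UTC+8 = -4 hours
New hour = (9 -4) mod 24
= 5 mod 24 = 5
Minutes unchanged → 05:55

05:55


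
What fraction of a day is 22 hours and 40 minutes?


0.9444 (94.44%)

Total minutes: 22×60 + 40 = 1360
Day = 24×60 = 1440 minutes
Fraction = 1360/1440 ≈ 0.9444
As a percentage: 1360/1440 × 100 ≈ 94.44%


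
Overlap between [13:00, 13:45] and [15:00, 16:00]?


0 minutes

Meeting A: 780-825 (in minutes from midnight)
Meeting B: 900-960
Overlap start = max(780, 900) = 900
Overlap end = min(825, 960) = 825
Overlap = max(0, 825 - 900) = 0 min


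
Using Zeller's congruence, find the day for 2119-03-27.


Zeller's congruence:
q=27, m=3, k=19, j=21
h = (27 + ⌊13×4/5⌋ + 19 + ⌊19/4⌋ + ⌊21/4⌋ - 2×21) mod 7
= (27 + 10 + 19 + 4 + 5 - 42) mod 7
= 23 mod 7 = 2
h=2 → Monday

Monday


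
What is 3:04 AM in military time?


03:04

Input: 3:04 AM
AM hour stays: 3


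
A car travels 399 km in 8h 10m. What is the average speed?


48.9 km/h

Distance: 399 km
Time: 8h 10m = 490 min = 490/60 = 49/6 hours
Speed = 399 ÷ (49/6) = 399 × 6 / 49 = 2394/49 ≈ 48.9 km/h


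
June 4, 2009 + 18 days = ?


Start: June 4, 2009
Add 18 days
June 4 + 18 = June 22, 2009

June 22, 2009


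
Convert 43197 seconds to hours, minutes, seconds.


Hours: 43197 ÷ 3600 = 11 remainder 3597
Minutes: 3597 ÷ 60 = 59 remainder 57
Seconds: 57

11h 59m 57s


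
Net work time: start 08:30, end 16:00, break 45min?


Total time = (16×60+0) - (8×60+30)
= 960 - 510 = 450 min
Minus break: 450 - 45 = 405 min
= 6h 45m

6h 45m (405 minutes)


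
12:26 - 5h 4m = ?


07:22

Start: 746 minutes from midnight
Subtract: 304 minutes
Remaining: 746 - 304 = 442
Hours: 7, Minutes: 22


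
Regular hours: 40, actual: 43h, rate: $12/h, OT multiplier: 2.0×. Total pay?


$552.00

Regular: 40h × $12 = $480.00
Overtime: 43 - 40 = 3h
OT pay: 3h × $12 × 2.0 = $72.00
Total = $480.00 + $72.00 = $552.00


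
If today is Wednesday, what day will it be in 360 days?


Start: Wednesday (index 2)
(2 + 360) mod 7
= 362 mod 7
= 5
Index 5 → Saturday

Saturday


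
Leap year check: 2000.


Rules: divisible by 4 AND (not by 100 OR by 400)
2000 ÷ 4 = 500 exactly → divisible by 4
2000 ÷ 100 = 20 exactly → divisible by 100
2000 ÷ 400 = 5 exactly → divisible by 400
Divisible by 400 → leap year

Yes


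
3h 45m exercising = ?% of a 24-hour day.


Time: 225 minutes
Day: 1440 minutes
Percentage = (225/1440) × 100 ≈ 15.6%

15.6%


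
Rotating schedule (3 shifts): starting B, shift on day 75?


Shift A

Shifts: A, B, C
Start: B (index 1)
Day 75: (1 + 75 - 1) mod 3
= 75 mod 3
= 0
Index 0 → shift A


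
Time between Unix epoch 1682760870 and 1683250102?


Difference = 1683250102 - 1682760870 = 489232 seconds
In hours: 489232 / 3600 ≈ 135.9
In days: 489232 / 86400 ≈ 5.66

489232 seconds (135.9 hours / 5.66 days)


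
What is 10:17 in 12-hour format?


10:17 AM

Hour: 10
10 < 12 → AM


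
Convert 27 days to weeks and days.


3 weeks 6 days

Weeks: 27 ÷ 7 = 3 remainder 6


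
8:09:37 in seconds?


Hours: 8 × 3600 = 28800
Minutes: 9 × 60 = 540
Seconds: 37
Total = 28800 + 540 + 37 = 29377

29377 seconds


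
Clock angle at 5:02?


Hour hand = 5×30 + 2×0.5 = 151.0°
Minute hand = 2×6 = 12°
Difference = |151.0 - 12| = 139.0°

139.0°


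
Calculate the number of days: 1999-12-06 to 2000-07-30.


From December 6, 1999 to July 30, 2000
Rest of December 1999: 31 - 6 = 25
Full months: January 31, February 2000 29, March 31, April 30, May 31, June 30
Days into July 2000: 30
Total = 25 + 31 + 29 + 31 + 30 + 31 + 30 + 30 = 237 days

237 days


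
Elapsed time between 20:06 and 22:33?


2h 27m

End time in minutes: 22×60 + 33 = 1353
Start time in minutes: 20×60 + 6 = 1206
Difference = 1353 - 1206 = 147 minutes
= 2 hours 27 minutes


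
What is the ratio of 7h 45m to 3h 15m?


31:13 (2.38)

Duration 1: 465 minutes
Duration 2: 195 minutes
Ratio = 465:195
GCD = 15
Simplified = 31:13
As a decimal: 31/13 ≈ 2.38


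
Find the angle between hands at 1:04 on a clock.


Hour hand = 1×30 + 4×0.5 = 32.0°
Minute hand = 4×6 = 24°
Difference = |32.0 - 24| = 8.0°

8.0°


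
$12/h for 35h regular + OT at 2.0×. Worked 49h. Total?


$756.00

Regular: 35h × $12 = $420.00
Overtime: 49 - 35 = 14h
OT pay: 14h × $12 × 2.0 = $336.00
Total = $420.00 + $336.00 = $756.00


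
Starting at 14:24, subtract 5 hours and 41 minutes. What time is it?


08:43

Start: 864 minutes from midnight
Subtract: 341 minutes
Remaining: 864 - 341 = 523
Hours: 8, Minutes: 43


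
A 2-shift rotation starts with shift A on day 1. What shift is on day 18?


Shifts: A, B
Start: A (index 0)
Day 18: (0 + 18 - 1) mod 2
= 17 mod 2
= 1
Index 1 → shift B

Shift B


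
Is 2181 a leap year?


Rules: divisible by 4 AND (not by 100 OR by 400)
2181 ÷ 4 = 545 remainder 1 → not divisible by 4
Not divisible by 4 → not a leap year

No


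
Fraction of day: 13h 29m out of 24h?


Total minutes: 13×60 + 29 = 809
Day = 24×60 = 1440 minutes
Fraction = 809/1440 ≈ 0.5618
As a percentage: 809/1440 × 100 ≈ 56.18%

0.5618 (56.18%)


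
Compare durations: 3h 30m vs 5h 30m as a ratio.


7:11 (0.64)

Duration 1: 210 minutes
Duration 2: 330 minutes
Ratio = 210:330
GCD = 30
Simplified = 7:11
As a decimal: 7/11 ≈ 0.64


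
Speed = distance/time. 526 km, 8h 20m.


63.1 km/h

Distance: 526 km
Time: 8h 20m = 500 min = 500/60 = 25/3 hours
Speed = 526 ÷ (25/3) = 526 × 3 / 25 = 1578/25 ≈ 63.1 km/h


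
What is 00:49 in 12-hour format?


Hour: 0
0 → 12 AM (midnight)

12:49 AM


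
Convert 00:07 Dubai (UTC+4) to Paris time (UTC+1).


Time difference = UTC+1 - UTC+4 = -3 hours
New hour = (0 -3) mod 24
= -3 mod 24 = 21
Minutes unchanged → 21:07; -3 < 0 → previous day

21:07 (previous day)


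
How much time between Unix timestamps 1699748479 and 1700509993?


Difference = 1700509993 - 1699748479 = 761514 seconds
In hours: 761514 / 3600 ≈ 211.5
In days: 761514 / 86400 ≈ 8.81

761514 seconds (211.5 hours / 8.81 days)


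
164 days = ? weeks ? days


23 weeks 3 days

Weeks: 164 ÷ 7 = 23 remainder 3


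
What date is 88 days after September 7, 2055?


December 4, 2055

Start: September 7, 2055
Add 88 days
September 7 → October 1: 30 - 7 + 1 = 24 days (88 - 24 = 64 left)
October 1 → November 1: 31 - 1 + 1 = 31 days (64 - 31 = 33 left)
November 1 → December 1: 30 - 1 + 1 = 30 days (33 - 30 = 3 left)
December 1 + 3 = December 4, 2055


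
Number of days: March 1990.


31 days

Month: March (month 3)
March has 31 days


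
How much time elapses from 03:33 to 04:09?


0h 36m

End time in minutes: 4×60 + 9 = 249
Start time in minutes: 3×60 + 33 = 213
Difference = 249 - 213 = 36 minutes
= 0 hours 36 minutes


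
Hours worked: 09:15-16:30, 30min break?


Total time = (16×60+30) - (9×60+15)
= 990 - 555 = 435 min
Minus break: 435 - 30 = 405 min
= 6h 45m

6h 45m (405 minutes)


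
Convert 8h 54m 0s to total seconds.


Hours: 8 × 3600 = 28800
Minutes: 54 × 60 = 3240
Seconds: 0
Total = 28800 + 3240 + 0 = 32040

32040 seconds


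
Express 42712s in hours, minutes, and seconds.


Hours: 42712 ÷ 3600 = 11 remainder 3112
Minutes: 3112 ÷ 60 = 51 remainder 52
Seconds: 52

11h 51m 52s


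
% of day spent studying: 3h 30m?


14.6%

Time: 210 minutes
Day: 1440 minutes
Percentage = (210/1440) × 100 ≈ 14.6%


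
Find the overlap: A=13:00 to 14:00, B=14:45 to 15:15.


Meeting A: 780-840 (in minutes from midnight)
Meeting B: 885-915
Overlap start = max(780, 885) = 885
Overlap end = min(840, 915) = 840
Overlap = max(0, 840 - 885) = 0 min

0 minutes


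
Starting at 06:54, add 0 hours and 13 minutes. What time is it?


Start: 414 minutes from midnight
Add: 13 minutes
Total: 427 minutes
Hours: 427 ÷ 60 = 7 remainder 7

07:07


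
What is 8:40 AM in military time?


Input: 8:40 AM
AM hour stays: 8

08:40


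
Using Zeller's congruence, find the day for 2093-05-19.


Tuesday

Zeller's congruence:
q=19, m=5, k=93, j=20
h = (19 + ⌊13×6/5⌋ + 93 + ⌊93/4⌋ + ⌊20/4⌋ - 2×20) mod 7
= (19 + 15 + 93 + 23 + 5 - 40) mod 7
= 115 mod 7 = 3
h=3 → Tuesday


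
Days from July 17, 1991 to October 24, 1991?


99 days

From July 17, 1991 to October 24, 1991
Rest of July 1991: 31 - 17 = 14
Full months: August 31, September 30
Days into October 1991: 24
Total = 14 + 31 + 30 + 24 = 99 days


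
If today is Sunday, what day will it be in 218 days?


Start: Sunday (index 6)
(6 + 218) mod 7
= 224 mod 7
= 0
Index 0 → Monday

Monday


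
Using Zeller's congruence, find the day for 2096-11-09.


Friday

Zeller's congruence:
q=9, m=11, k=96, j=20
h = (9 + ⌊13×12/5⌋ + 96 + ⌊96/4⌋ + ⌊20/4⌋ - 2×20) mod 7
= (9 + 31 + 96 + 24 + 5 - 40) mod 7
= 125 mod 7 = 6
h=6 → Friday


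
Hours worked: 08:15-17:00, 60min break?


Total time = (17×60+0) - (8×60+15)
= 1020 - 495 = 525 min
Minus break: 525 - 60 = 465 min
= 7h 45m

7h 45m (465 minutes)


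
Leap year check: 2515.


Rules: divisible by 4 AND (not by 100 OR by 400)
2515 ÷ 4 = 628 remainder 3 → not divisible by 4
Not divisible by 4 → not a leap year

No


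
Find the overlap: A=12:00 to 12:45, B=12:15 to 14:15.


Meeting A: 720-765 (in minutes from midnight)
Meeting B: 735-855
Overlap start = max(720, 735) = 735
Overlap end = min(765, 855) = 765
Overlap = max(0, 765 - 735) = 30 min

30 minutes


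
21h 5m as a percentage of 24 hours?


0.8785 (87.85%)

Total minutes: 21×60 + 5 = 1265
Day = 24×60 = 1440 minutes
Fraction = 1265/1440 ≈ 0.8785
As a percentage: 1265/1440 × 100 ≈ 87.85%


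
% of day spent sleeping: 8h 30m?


Time: 510 minutes
Day: 1440 minutes
Percentage = (510/1440) × 100 ≈ 35.4%

35.4%


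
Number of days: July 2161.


31 days

Month: July (month 7)
July has 31 days


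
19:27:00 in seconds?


Hours: 19 × 3600 = 68400
Minutes: 27 × 60 = 1620
Seconds: 0
Total = 68400 + 1620 + 0 = 70020

70020 seconds


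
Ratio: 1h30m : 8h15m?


2:11 (0.18)

Duration 1: 90 minutes
Duration 2: 495 minutes
Ratio = 90:495
GCD = 45
Simplified = 2:11
As a decimal: 2/11 ≈ 0.18


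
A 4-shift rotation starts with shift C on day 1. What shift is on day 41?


Shift C

Shifts: A, B, C, D
Start: C (index 2)
Day 41: (2 + 41 - 1) mod 4
= 42 mod 4
= 2
Index 2 → shift C


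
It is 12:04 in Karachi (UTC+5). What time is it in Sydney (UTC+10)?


Time difference = UTC+10 - UTC+5 = +5 hours
New hour = (12 + 5) mod 24
= 17 mod 24 = 17
Minutes unchanged → 17:04

17:04


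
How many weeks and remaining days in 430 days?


61 weeks 3 days

Weeks: 430 ÷ 7 = 61 remainder 3


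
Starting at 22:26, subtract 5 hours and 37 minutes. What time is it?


16:49

Start: 1346 minutes from midnight
Subtract: 337 minutes
Remaining: 1346 - 337 = 1009
Hours: 16, Minutes: 49


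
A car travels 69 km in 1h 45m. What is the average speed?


Distance: 69 km
Time: 1h 45m = 105 min = 105/60 = 7/4 hours
Speed = 69 ÷ (7/4) = 69 × 4 / 7 = 276/7 ≈ 39.4 km/h

39.4 km/h


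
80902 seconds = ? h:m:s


22h 28m 22s

Hours: 80902 ÷ 3600 = 22 remainder 1702
Minutes: 1702 ÷ 60 = 28 remainder 22
Seconds: 22


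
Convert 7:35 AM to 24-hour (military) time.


07:35

Input: 7:35 AM
AM hour stays: 7


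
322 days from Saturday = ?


Saturday

Start: Saturday (index 5)
(5 + 322) mod 7
= 327 mod 7
= 5
Index 5 → Saturday


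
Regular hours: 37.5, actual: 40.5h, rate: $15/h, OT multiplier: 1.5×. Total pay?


Regular: 37.5h × $15 = $562.50
Overtime: 40.5 - 37.5 = 3.0h
OT pay: 3.0h × $15 × 1.5 = $67.50
Total = $562.50 + $67.50 = $630.00

$630.00


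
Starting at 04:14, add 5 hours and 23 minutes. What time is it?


Start: 254 minutes from midnight
Add: 323 minutes
Total: 577 minutes
Hours: 577 ÷ 60 = 9 remainder 37

09:37


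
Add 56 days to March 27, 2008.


May 22, 2008

Start: March 27, 2008
Add 56 days
March 27 → April 1: 31 - 27 + 1 = 5 days (56 - 5 = 51 left)
April 1 → May 1: 30 - 1 + 1 = 30 days (51 - 30 = 21 left)
May 1 + 21 = May 22, 2008


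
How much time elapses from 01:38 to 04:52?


3h 14m

End time in minutes: 4×60 + 52 = 292
Start time in minutes: 1×60 + 38 = 98
Difference = 292 - 98 = 194 minutes
= 3 hours 14 minutes


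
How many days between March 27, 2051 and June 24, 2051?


89 days

From March 27, 2051 to June 24, 2051
Rest of March 2051: 31 - 27 = 4
Full months: April 30, May 31
Days into June 2051: 24
Total = 4 + 30 + 31 + 24 = 89 days


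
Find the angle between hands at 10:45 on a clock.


52.5°

Hour hand = 10×30 + 45×0.5 = 322.5°
Minute hand = 45×6 = 270°
Difference = |322.5 - 270| = 52.5°


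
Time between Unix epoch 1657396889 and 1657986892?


Difference = 1657986892 - 1657396889 = 590003 seconds
In hours: 590003 / 3600 ≈ 163.9
In days: 590003 / 86400 ≈ 6.83

590003 seconds (163.9 hours / 6.83 days)


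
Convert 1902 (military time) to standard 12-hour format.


Hour: 19
19 - 12 = 7 → PM

7:02 PM


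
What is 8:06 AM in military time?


08:06

Input: 8:06 AM
AM hour stays: 8


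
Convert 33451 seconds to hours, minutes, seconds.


9h 17m 31s

Hours: 33451 ÷ 3600 = 9 remainder 1051
Minutes: 1051 ÷ 60 = 17 remainder 31
Seconds: 31


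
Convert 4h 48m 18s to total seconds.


17298 seconds

Hours: 4 × 3600 = 14400
Minutes: 48 × 60 = 2880
Seconds: 18
Total = 14400 + 2880 + 18 = 17298


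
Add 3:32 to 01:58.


05:30

Start: 118 minutes from midnight
Add: 212 minutes
Total: 330 minutes
Hours: 330 ÷ 60 = 5 remainder 30


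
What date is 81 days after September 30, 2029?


December 20, 2029

Start: September 30, 2029
Add 81 days
September 30 → October 1: 30 - 30 + 1 = 1 days (81 - 1 = 80 left)
October 1 → November 1: 31 - 1 + 1 = 31 days (80 - 31 = 49 left)
November 1 → December 1: 30 - 1 + 1 = 30 days (49 - 30 = 19 left)
December 1 + 19 = December 20, 2029


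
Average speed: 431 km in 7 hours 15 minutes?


59.4 km/h

Distance: 431 km
Time: 7h 15m = 435 min = 435/60 = 29/4 hours
Speed = 431 ÷ (29/4) = 431 × 4 / 29 = 1724/29 ≈ 59.4 km/h


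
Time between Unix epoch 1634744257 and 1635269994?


Difference = 1635269994 - 1634744257 = 525737 seconds
In hours: 525737 / 3600 ≈ 146.0
In days: 525737 / 86400 ≈ 6.08

525737 seconds (146.0 hours / 6.08 days)


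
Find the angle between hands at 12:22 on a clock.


121.0°

Hour hand (12 ≡ 0 on the dial): 0×30 + 22×0.5 = 11.0°
Minute hand = 22×6 = 132°
Difference = |11.0 - 132| = 121.0°


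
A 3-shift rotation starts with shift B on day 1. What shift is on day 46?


Shifts: A, B, C
Start: B (index 1)
Day 46: (1 + 46 - 1) mod 3
= 46 mod 3
= 1
Index 1 → shift B

Shift B


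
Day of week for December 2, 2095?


Friday

Zeller's congruence:
q=2, m=12, k=95, j=20
h = (2 + ⌊13×13/5⌋ + 95 + ⌊95/4⌋ + ⌊20/4⌋ - 2×20) mod 7
= (2 + 33 + 95 + 23 + 5 - 40) mod 7
= 118 mod 7 = 6
h=6 → Friday


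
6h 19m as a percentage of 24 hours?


Total minutes: 6×60 + 19 = 379
Day = 24×60 = 1440 minutes
Fraction = 379/1440 ≈ 0.2632
As a percentage: 379/1440 × 100 ≈ 26.32%

0.2632 (26.32%)


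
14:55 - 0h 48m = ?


14:07

Start: 895 minutes from midnight
Subtract: 48 minutes
Remaining: 895 - 48 = 847
Hours: 14, Minutes: 7


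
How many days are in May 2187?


31 days

Month: May (month 5)
May has 31 days


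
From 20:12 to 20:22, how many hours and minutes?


End time in minutes: 20×60 + 22 = 1222
Start time in minutes: 20×60 + 12 = 1212
Difference = 1222 - 1212 = 10 minutes
= 0 hours 10 minutes

0h 10m
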